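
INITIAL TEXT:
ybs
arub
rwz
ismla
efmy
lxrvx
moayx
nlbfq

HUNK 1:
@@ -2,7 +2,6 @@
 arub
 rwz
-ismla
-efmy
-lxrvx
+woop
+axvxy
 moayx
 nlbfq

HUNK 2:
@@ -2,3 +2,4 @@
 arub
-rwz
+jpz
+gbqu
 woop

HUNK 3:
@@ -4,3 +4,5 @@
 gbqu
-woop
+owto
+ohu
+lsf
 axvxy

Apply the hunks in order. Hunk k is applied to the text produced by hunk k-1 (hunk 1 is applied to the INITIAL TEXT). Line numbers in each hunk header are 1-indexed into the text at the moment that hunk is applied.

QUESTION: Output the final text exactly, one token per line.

Answer: ybs
arub
jpz
gbqu
owto
ohu
lsf
axvxy
moayx
nlbfq

Derivation:
Hunk 1: at line 2 remove [ismla,efmy,lxrvx] add [woop,axvxy] -> 7 lines: ybs arub rwz woop axvxy moayx nlbfq
Hunk 2: at line 2 remove [rwz] add [jpz,gbqu] -> 8 lines: ybs arub jpz gbqu woop axvxy moayx nlbfq
Hunk 3: at line 4 remove [woop] add [owto,ohu,lsf] -> 10 lines: ybs arub jpz gbqu owto ohu lsf axvxy moayx nlbfq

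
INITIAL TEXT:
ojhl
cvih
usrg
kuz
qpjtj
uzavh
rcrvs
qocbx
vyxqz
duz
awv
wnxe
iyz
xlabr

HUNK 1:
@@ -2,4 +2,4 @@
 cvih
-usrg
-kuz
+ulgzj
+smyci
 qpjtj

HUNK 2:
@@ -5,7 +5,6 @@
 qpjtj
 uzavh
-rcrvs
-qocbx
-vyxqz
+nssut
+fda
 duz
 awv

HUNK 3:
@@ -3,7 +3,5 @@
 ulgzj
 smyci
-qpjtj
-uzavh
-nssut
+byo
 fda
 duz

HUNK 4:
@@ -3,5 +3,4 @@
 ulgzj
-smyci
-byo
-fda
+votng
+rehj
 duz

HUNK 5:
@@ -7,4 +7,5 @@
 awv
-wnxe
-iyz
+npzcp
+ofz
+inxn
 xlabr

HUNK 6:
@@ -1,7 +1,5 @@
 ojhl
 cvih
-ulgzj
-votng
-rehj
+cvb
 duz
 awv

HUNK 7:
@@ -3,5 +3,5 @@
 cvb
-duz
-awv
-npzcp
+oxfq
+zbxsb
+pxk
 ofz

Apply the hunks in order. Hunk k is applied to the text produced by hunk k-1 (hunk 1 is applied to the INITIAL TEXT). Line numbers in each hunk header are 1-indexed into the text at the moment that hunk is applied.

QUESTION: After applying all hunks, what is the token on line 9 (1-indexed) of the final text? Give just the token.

Hunk 1: at line 2 remove [usrg,kuz] add [ulgzj,smyci] -> 14 lines: ojhl cvih ulgzj smyci qpjtj uzavh rcrvs qocbx vyxqz duz awv wnxe iyz xlabr
Hunk 2: at line 5 remove [rcrvs,qocbx,vyxqz] add [nssut,fda] -> 13 lines: ojhl cvih ulgzj smyci qpjtj uzavh nssut fda duz awv wnxe iyz xlabr
Hunk 3: at line 3 remove [qpjtj,uzavh,nssut] add [byo] -> 11 lines: ojhl cvih ulgzj smyci byo fda duz awv wnxe iyz xlabr
Hunk 4: at line 3 remove [smyci,byo,fda] add [votng,rehj] -> 10 lines: ojhl cvih ulgzj votng rehj duz awv wnxe iyz xlabr
Hunk 5: at line 7 remove [wnxe,iyz] add [npzcp,ofz,inxn] -> 11 lines: ojhl cvih ulgzj votng rehj duz awv npzcp ofz inxn xlabr
Hunk 6: at line 1 remove [ulgzj,votng,rehj] add [cvb] -> 9 lines: ojhl cvih cvb duz awv npzcp ofz inxn xlabr
Hunk 7: at line 3 remove [duz,awv,npzcp] add [oxfq,zbxsb,pxk] -> 9 lines: ojhl cvih cvb oxfq zbxsb pxk ofz inxn xlabr
Final line 9: xlabr

Answer: xlabr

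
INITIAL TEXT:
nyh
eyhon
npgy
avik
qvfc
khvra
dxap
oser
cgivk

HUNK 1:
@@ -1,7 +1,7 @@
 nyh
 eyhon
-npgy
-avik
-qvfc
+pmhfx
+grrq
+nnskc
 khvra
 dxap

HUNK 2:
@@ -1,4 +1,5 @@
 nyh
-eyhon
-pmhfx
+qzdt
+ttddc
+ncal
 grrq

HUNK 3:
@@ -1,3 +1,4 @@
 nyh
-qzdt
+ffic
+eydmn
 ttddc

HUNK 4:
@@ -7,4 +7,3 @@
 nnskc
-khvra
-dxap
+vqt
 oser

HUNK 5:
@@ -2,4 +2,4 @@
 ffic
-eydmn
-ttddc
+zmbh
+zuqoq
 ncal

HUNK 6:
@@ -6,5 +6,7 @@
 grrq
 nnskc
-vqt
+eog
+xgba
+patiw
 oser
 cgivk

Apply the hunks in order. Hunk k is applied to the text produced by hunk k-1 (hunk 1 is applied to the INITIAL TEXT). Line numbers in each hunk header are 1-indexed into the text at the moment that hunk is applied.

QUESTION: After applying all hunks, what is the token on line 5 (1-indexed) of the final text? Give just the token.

Answer: ncal

Derivation:
Hunk 1: at line 1 remove [npgy,avik,qvfc] add [pmhfx,grrq,nnskc] -> 9 lines: nyh eyhon pmhfx grrq nnskc khvra dxap oser cgivk
Hunk 2: at line 1 remove [eyhon,pmhfx] add [qzdt,ttddc,ncal] -> 10 lines: nyh qzdt ttddc ncal grrq nnskc khvra dxap oser cgivk
Hunk 3: at line 1 remove [qzdt] add [ffic,eydmn] -> 11 lines: nyh ffic eydmn ttddc ncal grrq nnskc khvra dxap oser cgivk
Hunk 4: at line 7 remove [khvra,dxap] add [vqt] -> 10 lines: nyh ffic eydmn ttddc ncal grrq nnskc vqt oser cgivk
Hunk 5: at line 2 remove [eydmn,ttddc] add [zmbh,zuqoq] -> 10 lines: nyh ffic zmbh zuqoq ncal grrq nnskc vqt oser cgivk
Hunk 6: at line 6 remove [vqt] add [eog,xgba,patiw] -> 12 lines: nyh ffic zmbh zuqoq ncal grrq nnskc eog xgba patiw oser cgivk
Final line 5: ncal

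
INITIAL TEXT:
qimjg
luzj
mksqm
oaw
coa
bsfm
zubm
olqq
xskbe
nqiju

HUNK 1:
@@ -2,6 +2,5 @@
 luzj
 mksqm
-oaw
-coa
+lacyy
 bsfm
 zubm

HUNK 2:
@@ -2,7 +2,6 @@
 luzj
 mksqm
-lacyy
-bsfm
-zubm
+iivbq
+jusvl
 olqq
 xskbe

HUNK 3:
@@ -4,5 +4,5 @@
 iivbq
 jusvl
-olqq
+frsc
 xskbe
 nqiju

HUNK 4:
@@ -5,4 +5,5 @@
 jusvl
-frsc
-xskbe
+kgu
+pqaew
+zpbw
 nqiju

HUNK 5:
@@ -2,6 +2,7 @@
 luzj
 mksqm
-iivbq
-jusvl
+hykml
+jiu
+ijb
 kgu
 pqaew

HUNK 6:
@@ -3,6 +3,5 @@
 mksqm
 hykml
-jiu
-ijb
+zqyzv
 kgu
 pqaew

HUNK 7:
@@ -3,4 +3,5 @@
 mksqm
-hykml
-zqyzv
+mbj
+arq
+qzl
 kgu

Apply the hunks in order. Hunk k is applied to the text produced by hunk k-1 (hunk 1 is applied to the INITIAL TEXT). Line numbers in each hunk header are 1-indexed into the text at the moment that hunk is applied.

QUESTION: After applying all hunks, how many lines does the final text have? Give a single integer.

Hunk 1: at line 2 remove [oaw,coa] add [lacyy] -> 9 lines: qimjg luzj mksqm lacyy bsfm zubm olqq xskbe nqiju
Hunk 2: at line 2 remove [lacyy,bsfm,zubm] add [iivbq,jusvl] -> 8 lines: qimjg luzj mksqm iivbq jusvl olqq xskbe nqiju
Hunk 3: at line 4 remove [olqq] add [frsc] -> 8 lines: qimjg luzj mksqm iivbq jusvl frsc xskbe nqiju
Hunk 4: at line 5 remove [frsc,xskbe] add [kgu,pqaew,zpbw] -> 9 lines: qimjg luzj mksqm iivbq jusvl kgu pqaew zpbw nqiju
Hunk 5: at line 2 remove [iivbq,jusvl] add [hykml,jiu,ijb] -> 10 lines: qimjg luzj mksqm hykml jiu ijb kgu pqaew zpbw nqiju
Hunk 6: at line 3 remove [jiu,ijb] add [zqyzv] -> 9 lines: qimjg luzj mksqm hykml zqyzv kgu pqaew zpbw nqiju
Hunk 7: at line 3 remove [hykml,zqyzv] add [mbj,arq,qzl] -> 10 lines: qimjg luzj mksqm mbj arq qzl kgu pqaew zpbw nqiju
Final line count: 10

Answer: 10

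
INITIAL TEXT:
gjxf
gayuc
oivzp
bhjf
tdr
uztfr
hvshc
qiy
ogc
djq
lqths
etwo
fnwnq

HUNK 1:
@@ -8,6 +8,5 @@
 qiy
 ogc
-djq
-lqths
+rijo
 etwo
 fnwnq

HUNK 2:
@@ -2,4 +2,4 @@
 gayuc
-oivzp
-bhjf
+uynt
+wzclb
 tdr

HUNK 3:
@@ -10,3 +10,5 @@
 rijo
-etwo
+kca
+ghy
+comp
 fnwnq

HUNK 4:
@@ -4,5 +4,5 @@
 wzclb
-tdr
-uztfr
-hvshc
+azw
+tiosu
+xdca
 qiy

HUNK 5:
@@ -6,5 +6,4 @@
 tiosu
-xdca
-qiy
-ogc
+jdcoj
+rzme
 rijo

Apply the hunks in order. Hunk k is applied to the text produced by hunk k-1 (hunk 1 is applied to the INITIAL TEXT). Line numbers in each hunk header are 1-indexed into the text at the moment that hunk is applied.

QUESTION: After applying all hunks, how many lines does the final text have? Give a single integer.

Hunk 1: at line 8 remove [djq,lqths] add [rijo] -> 12 lines: gjxf gayuc oivzp bhjf tdr uztfr hvshc qiy ogc rijo etwo fnwnq
Hunk 2: at line 2 remove [oivzp,bhjf] add [uynt,wzclb] -> 12 lines: gjxf gayuc uynt wzclb tdr uztfr hvshc qiy ogc rijo etwo fnwnq
Hunk 3: at line 10 remove [etwo] add [kca,ghy,comp] -> 14 lines: gjxf gayuc uynt wzclb tdr uztfr hvshc qiy ogc rijo kca ghy comp fnwnq
Hunk 4: at line 4 remove [tdr,uztfr,hvshc] add [azw,tiosu,xdca] -> 14 lines: gjxf gayuc uynt wzclb azw tiosu xdca qiy ogc rijo kca ghy comp fnwnq
Hunk 5: at line 6 remove [xdca,qiy,ogc] add [jdcoj,rzme] -> 13 lines: gjxf gayuc uynt wzclb azw tiosu jdcoj rzme rijo kca ghy comp fnwnq
Final line count: 13

Answer: 13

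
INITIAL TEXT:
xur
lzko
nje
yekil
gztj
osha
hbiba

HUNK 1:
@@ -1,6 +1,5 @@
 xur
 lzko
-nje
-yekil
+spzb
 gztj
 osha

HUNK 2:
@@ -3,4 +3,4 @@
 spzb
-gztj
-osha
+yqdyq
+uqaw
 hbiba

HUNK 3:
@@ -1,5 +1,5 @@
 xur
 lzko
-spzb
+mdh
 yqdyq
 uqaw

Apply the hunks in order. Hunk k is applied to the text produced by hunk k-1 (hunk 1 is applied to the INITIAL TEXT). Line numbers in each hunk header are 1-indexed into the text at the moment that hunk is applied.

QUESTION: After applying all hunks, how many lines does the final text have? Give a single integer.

Hunk 1: at line 1 remove [nje,yekil] add [spzb] -> 6 lines: xur lzko spzb gztj osha hbiba
Hunk 2: at line 3 remove [gztj,osha] add [yqdyq,uqaw] -> 6 lines: xur lzko spzb yqdyq uqaw hbiba
Hunk 3: at line 1 remove [spzb] add [mdh] -> 6 lines: xur lzko mdh yqdyq uqaw hbiba
Final line count: 6

Answer: 6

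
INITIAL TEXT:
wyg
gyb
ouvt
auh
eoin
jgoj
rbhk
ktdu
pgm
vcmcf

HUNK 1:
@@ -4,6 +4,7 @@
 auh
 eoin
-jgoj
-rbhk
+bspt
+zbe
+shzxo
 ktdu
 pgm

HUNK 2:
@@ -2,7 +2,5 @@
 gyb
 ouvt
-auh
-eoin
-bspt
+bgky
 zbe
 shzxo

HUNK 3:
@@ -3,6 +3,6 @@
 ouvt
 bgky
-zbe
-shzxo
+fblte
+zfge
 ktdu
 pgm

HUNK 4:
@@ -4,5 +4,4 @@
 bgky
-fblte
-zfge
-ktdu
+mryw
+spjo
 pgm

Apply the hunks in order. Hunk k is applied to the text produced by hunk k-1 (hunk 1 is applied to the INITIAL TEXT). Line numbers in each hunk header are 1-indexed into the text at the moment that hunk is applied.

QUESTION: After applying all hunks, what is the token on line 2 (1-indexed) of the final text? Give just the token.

Answer: gyb

Derivation:
Hunk 1: at line 4 remove [jgoj,rbhk] add [bspt,zbe,shzxo] -> 11 lines: wyg gyb ouvt auh eoin bspt zbe shzxo ktdu pgm vcmcf
Hunk 2: at line 2 remove [auh,eoin,bspt] add [bgky] -> 9 lines: wyg gyb ouvt bgky zbe shzxo ktdu pgm vcmcf
Hunk 3: at line 3 remove [zbe,shzxo] add [fblte,zfge] -> 9 lines: wyg gyb ouvt bgky fblte zfge ktdu pgm vcmcf
Hunk 4: at line 4 remove [fblte,zfge,ktdu] add [mryw,spjo] -> 8 lines: wyg gyb ouvt bgky mryw spjo pgm vcmcf
Final line 2: gyb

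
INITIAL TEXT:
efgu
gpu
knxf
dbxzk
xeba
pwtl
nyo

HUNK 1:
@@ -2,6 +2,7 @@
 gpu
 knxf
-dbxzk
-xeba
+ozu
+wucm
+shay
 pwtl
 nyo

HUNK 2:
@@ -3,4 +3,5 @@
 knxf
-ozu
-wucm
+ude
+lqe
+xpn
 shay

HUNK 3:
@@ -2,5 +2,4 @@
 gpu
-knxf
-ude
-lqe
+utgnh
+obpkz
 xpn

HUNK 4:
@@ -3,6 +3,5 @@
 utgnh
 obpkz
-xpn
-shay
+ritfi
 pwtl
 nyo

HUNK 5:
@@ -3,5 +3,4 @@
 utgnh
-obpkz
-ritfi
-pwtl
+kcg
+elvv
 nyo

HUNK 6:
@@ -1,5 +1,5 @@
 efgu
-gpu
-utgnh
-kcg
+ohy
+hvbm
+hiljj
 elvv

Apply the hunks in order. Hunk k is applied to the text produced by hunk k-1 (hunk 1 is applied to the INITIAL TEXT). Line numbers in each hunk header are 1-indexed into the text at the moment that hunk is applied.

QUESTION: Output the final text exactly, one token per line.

Answer: efgu
ohy
hvbm
hiljj
elvv
nyo

Derivation:
Hunk 1: at line 2 remove [dbxzk,xeba] add [ozu,wucm,shay] -> 8 lines: efgu gpu knxf ozu wucm shay pwtl nyo
Hunk 2: at line 3 remove [ozu,wucm] add [ude,lqe,xpn] -> 9 lines: efgu gpu knxf ude lqe xpn shay pwtl nyo
Hunk 3: at line 2 remove [knxf,ude,lqe] add [utgnh,obpkz] -> 8 lines: efgu gpu utgnh obpkz xpn shay pwtl nyo
Hunk 4: at line 3 remove [xpn,shay] add [ritfi] -> 7 lines: efgu gpu utgnh obpkz ritfi pwtl nyo
Hunk 5: at line 3 remove [obpkz,ritfi,pwtl] add [kcg,elvv] -> 6 lines: efgu gpu utgnh kcg elvv nyo
Hunk 6: at line 1 remove [gpu,utgnh,kcg] add [ohy,hvbm,hiljj] -> 6 lines: efgu ohy hvbm hiljj elvv nyo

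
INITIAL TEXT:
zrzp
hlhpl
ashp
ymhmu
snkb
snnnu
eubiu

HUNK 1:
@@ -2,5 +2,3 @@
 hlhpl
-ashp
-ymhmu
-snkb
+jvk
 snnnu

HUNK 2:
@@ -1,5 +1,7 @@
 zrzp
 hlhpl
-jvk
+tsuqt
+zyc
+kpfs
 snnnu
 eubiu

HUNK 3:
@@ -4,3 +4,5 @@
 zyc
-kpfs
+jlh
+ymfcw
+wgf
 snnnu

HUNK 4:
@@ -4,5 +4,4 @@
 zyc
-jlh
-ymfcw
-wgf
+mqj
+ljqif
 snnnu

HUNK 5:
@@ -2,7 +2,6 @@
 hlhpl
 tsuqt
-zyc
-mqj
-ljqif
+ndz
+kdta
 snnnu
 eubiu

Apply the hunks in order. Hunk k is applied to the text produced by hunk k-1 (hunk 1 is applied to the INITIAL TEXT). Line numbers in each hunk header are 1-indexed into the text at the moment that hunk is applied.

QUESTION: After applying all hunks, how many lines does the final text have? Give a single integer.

Answer: 7

Derivation:
Hunk 1: at line 2 remove [ashp,ymhmu,snkb] add [jvk] -> 5 lines: zrzp hlhpl jvk snnnu eubiu
Hunk 2: at line 1 remove [jvk] add [tsuqt,zyc,kpfs] -> 7 lines: zrzp hlhpl tsuqt zyc kpfs snnnu eubiu
Hunk 3: at line 4 remove [kpfs] add [jlh,ymfcw,wgf] -> 9 lines: zrzp hlhpl tsuqt zyc jlh ymfcw wgf snnnu eubiu
Hunk 4: at line 4 remove [jlh,ymfcw,wgf] add [mqj,ljqif] -> 8 lines: zrzp hlhpl tsuqt zyc mqj ljqif snnnu eubiu
Hunk 5: at line 2 remove [zyc,mqj,ljqif] add [ndz,kdta] -> 7 lines: zrzp hlhpl tsuqt ndz kdta snnnu eubiu
Final line count: 7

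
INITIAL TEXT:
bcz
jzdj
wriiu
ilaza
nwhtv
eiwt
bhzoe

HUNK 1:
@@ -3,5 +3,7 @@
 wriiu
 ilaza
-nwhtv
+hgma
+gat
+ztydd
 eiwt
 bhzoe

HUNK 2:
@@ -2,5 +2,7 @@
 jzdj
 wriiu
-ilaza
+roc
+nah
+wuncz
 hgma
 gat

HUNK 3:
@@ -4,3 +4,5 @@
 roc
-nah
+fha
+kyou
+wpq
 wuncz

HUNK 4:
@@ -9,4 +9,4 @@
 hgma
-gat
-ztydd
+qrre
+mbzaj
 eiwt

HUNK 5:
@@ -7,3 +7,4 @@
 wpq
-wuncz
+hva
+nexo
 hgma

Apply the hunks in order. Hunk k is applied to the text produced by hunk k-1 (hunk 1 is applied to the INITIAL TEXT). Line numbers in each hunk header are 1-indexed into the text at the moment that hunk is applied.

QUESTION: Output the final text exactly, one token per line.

Hunk 1: at line 3 remove [nwhtv] add [hgma,gat,ztydd] -> 9 lines: bcz jzdj wriiu ilaza hgma gat ztydd eiwt bhzoe
Hunk 2: at line 2 remove [ilaza] add [roc,nah,wuncz] -> 11 lines: bcz jzdj wriiu roc nah wuncz hgma gat ztydd eiwt bhzoe
Hunk 3: at line 4 remove [nah] add [fha,kyou,wpq] -> 13 lines: bcz jzdj wriiu roc fha kyou wpq wuncz hgma gat ztydd eiwt bhzoe
Hunk 4: at line 9 remove [gat,ztydd] add [qrre,mbzaj] -> 13 lines: bcz jzdj wriiu roc fha kyou wpq wuncz hgma qrre mbzaj eiwt bhzoe
Hunk 5: at line 7 remove [wuncz] add [hva,nexo] -> 14 lines: bcz jzdj wriiu roc fha kyou wpq hva nexo hgma qrre mbzaj eiwt bhzoe

Answer: bcz
jzdj
wriiu
roc
fha
kyou
wpq
hva
nexo
hgma
qrre
mbzaj
eiwt
bhzoe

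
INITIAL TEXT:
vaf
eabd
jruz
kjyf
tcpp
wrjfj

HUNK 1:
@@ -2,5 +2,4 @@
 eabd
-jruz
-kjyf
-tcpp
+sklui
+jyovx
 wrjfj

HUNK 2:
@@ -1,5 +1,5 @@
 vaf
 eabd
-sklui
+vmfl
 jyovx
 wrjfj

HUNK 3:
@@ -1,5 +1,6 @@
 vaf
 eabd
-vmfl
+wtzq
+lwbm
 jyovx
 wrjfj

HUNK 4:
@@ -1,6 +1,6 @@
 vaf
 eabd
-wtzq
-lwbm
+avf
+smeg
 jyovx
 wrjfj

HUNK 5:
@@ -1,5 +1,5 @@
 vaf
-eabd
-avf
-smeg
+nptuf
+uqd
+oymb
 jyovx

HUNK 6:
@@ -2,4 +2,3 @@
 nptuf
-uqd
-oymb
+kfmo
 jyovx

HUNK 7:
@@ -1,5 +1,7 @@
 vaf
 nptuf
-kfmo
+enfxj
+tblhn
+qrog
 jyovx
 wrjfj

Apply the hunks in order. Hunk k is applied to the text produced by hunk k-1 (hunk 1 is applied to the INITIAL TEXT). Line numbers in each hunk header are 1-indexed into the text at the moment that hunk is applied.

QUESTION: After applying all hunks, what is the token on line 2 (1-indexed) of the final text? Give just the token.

Hunk 1: at line 2 remove [jruz,kjyf,tcpp] add [sklui,jyovx] -> 5 lines: vaf eabd sklui jyovx wrjfj
Hunk 2: at line 1 remove [sklui] add [vmfl] -> 5 lines: vaf eabd vmfl jyovx wrjfj
Hunk 3: at line 1 remove [vmfl] add [wtzq,lwbm] -> 6 lines: vaf eabd wtzq lwbm jyovx wrjfj
Hunk 4: at line 1 remove [wtzq,lwbm] add [avf,smeg] -> 6 lines: vaf eabd avf smeg jyovx wrjfj
Hunk 5: at line 1 remove [eabd,avf,smeg] add [nptuf,uqd,oymb] -> 6 lines: vaf nptuf uqd oymb jyovx wrjfj
Hunk 6: at line 2 remove [uqd,oymb] add [kfmo] -> 5 lines: vaf nptuf kfmo jyovx wrjfj
Hunk 7: at line 1 remove [kfmo] add [enfxj,tblhn,qrog] -> 7 lines: vaf nptuf enfxj tblhn qrog jyovx wrjfj
Final line 2: nptuf

Answer: nptuf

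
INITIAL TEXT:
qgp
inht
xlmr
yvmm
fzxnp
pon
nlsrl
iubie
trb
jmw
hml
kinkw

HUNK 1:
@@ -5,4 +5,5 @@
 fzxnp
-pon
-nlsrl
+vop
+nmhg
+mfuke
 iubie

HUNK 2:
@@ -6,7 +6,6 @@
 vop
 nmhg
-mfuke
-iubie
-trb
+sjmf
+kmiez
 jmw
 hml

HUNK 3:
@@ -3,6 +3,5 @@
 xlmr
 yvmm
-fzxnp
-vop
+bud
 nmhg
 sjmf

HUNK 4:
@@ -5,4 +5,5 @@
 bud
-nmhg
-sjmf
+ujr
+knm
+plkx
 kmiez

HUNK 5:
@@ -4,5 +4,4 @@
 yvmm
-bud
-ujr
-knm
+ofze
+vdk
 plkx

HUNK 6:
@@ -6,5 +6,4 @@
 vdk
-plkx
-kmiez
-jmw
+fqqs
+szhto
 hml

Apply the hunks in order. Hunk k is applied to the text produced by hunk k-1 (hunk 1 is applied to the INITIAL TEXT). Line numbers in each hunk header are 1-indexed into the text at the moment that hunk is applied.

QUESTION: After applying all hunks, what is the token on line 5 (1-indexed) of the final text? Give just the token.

Hunk 1: at line 5 remove [pon,nlsrl] add [vop,nmhg,mfuke] -> 13 lines: qgp inht xlmr yvmm fzxnp vop nmhg mfuke iubie trb jmw hml kinkw
Hunk 2: at line 6 remove [mfuke,iubie,trb] add [sjmf,kmiez] -> 12 lines: qgp inht xlmr yvmm fzxnp vop nmhg sjmf kmiez jmw hml kinkw
Hunk 3: at line 3 remove [fzxnp,vop] add [bud] -> 11 lines: qgp inht xlmr yvmm bud nmhg sjmf kmiez jmw hml kinkw
Hunk 4: at line 5 remove [nmhg,sjmf] add [ujr,knm,plkx] -> 12 lines: qgp inht xlmr yvmm bud ujr knm plkx kmiez jmw hml kinkw
Hunk 5: at line 4 remove [bud,ujr,knm] add [ofze,vdk] -> 11 lines: qgp inht xlmr yvmm ofze vdk plkx kmiez jmw hml kinkw
Hunk 6: at line 6 remove [plkx,kmiez,jmw] add [fqqs,szhto] -> 10 lines: qgp inht xlmr yvmm ofze vdk fqqs szhto hml kinkw
Final line 5: ofze

Answer: ofze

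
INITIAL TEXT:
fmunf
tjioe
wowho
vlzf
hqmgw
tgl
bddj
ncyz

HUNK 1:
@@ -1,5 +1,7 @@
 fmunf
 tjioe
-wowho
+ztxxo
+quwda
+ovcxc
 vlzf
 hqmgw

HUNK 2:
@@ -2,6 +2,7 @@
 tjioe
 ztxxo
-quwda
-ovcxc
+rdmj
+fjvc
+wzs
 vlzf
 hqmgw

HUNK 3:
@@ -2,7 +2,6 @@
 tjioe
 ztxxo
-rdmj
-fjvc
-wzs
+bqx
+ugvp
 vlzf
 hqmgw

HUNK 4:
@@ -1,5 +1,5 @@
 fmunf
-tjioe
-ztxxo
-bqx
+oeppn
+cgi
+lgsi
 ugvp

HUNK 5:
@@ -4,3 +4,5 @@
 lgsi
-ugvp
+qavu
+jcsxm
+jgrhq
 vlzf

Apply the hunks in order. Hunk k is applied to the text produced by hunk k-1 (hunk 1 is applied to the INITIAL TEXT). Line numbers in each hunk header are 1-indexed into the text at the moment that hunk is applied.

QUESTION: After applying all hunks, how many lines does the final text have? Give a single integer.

Answer: 12

Derivation:
Hunk 1: at line 1 remove [wowho] add [ztxxo,quwda,ovcxc] -> 10 lines: fmunf tjioe ztxxo quwda ovcxc vlzf hqmgw tgl bddj ncyz
Hunk 2: at line 2 remove [quwda,ovcxc] add [rdmj,fjvc,wzs] -> 11 lines: fmunf tjioe ztxxo rdmj fjvc wzs vlzf hqmgw tgl bddj ncyz
Hunk 3: at line 2 remove [rdmj,fjvc,wzs] add [bqx,ugvp] -> 10 lines: fmunf tjioe ztxxo bqx ugvp vlzf hqmgw tgl bddj ncyz
Hunk 4: at line 1 remove [tjioe,ztxxo,bqx] add [oeppn,cgi,lgsi] -> 10 lines: fmunf oeppn cgi lgsi ugvp vlzf hqmgw tgl bddj ncyz
Hunk 5: at line 4 remove [ugvp] add [qavu,jcsxm,jgrhq] -> 12 lines: fmunf oeppn cgi lgsi qavu jcsxm jgrhq vlzf hqmgw tgl bddj ncyz
Final line count: 12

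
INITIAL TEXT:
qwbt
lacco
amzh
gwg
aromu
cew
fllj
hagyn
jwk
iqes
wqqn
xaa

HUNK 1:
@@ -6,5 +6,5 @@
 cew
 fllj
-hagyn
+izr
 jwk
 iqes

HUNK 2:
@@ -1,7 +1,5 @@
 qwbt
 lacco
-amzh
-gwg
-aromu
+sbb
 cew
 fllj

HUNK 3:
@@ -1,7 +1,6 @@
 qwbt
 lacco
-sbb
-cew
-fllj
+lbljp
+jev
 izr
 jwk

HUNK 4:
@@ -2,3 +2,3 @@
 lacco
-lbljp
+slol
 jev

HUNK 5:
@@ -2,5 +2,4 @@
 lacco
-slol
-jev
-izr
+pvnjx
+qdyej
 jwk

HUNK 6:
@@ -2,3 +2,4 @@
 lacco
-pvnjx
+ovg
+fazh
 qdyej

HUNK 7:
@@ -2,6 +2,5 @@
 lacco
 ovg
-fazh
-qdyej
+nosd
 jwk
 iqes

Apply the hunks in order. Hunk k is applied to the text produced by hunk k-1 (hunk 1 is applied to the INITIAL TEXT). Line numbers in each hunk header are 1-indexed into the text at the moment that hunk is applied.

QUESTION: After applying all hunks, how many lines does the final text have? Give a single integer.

Hunk 1: at line 6 remove [hagyn] add [izr] -> 12 lines: qwbt lacco amzh gwg aromu cew fllj izr jwk iqes wqqn xaa
Hunk 2: at line 1 remove [amzh,gwg,aromu] add [sbb] -> 10 lines: qwbt lacco sbb cew fllj izr jwk iqes wqqn xaa
Hunk 3: at line 1 remove [sbb,cew,fllj] add [lbljp,jev] -> 9 lines: qwbt lacco lbljp jev izr jwk iqes wqqn xaa
Hunk 4: at line 2 remove [lbljp] add [slol] -> 9 lines: qwbt lacco slol jev izr jwk iqes wqqn xaa
Hunk 5: at line 2 remove [slol,jev,izr] add [pvnjx,qdyej] -> 8 lines: qwbt lacco pvnjx qdyej jwk iqes wqqn xaa
Hunk 6: at line 2 remove [pvnjx] add [ovg,fazh] -> 9 lines: qwbt lacco ovg fazh qdyej jwk iqes wqqn xaa
Hunk 7: at line 2 remove [fazh,qdyej] add [nosd] -> 8 lines: qwbt lacco ovg nosd jwk iqes wqqn xaa
Final line count: 8

Answer: 8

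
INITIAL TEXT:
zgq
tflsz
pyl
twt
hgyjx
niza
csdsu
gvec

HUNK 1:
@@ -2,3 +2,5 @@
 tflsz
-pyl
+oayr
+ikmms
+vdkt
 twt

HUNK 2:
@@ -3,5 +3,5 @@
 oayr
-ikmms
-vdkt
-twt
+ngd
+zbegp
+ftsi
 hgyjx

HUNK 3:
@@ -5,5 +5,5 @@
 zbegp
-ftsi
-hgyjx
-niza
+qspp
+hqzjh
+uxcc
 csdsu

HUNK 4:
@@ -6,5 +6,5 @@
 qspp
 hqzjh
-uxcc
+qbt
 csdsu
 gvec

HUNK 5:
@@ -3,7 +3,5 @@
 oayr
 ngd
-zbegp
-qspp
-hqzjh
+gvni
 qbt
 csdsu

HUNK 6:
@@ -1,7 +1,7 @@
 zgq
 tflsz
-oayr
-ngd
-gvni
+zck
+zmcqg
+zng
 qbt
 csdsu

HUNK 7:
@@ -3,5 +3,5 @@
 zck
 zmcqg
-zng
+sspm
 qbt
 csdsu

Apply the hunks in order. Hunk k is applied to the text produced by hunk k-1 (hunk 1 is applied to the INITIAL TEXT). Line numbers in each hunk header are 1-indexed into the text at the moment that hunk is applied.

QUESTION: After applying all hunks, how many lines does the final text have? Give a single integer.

Answer: 8

Derivation:
Hunk 1: at line 2 remove [pyl] add [oayr,ikmms,vdkt] -> 10 lines: zgq tflsz oayr ikmms vdkt twt hgyjx niza csdsu gvec
Hunk 2: at line 3 remove [ikmms,vdkt,twt] add [ngd,zbegp,ftsi] -> 10 lines: zgq tflsz oayr ngd zbegp ftsi hgyjx niza csdsu gvec
Hunk 3: at line 5 remove [ftsi,hgyjx,niza] add [qspp,hqzjh,uxcc] -> 10 lines: zgq tflsz oayr ngd zbegp qspp hqzjh uxcc csdsu gvec
Hunk 4: at line 6 remove [uxcc] add [qbt] -> 10 lines: zgq tflsz oayr ngd zbegp qspp hqzjh qbt csdsu gvec
Hunk 5: at line 3 remove [zbegp,qspp,hqzjh] add [gvni] -> 8 lines: zgq tflsz oayr ngd gvni qbt csdsu gvec
Hunk 6: at line 1 remove [oayr,ngd,gvni] add [zck,zmcqg,zng] -> 8 lines: zgq tflsz zck zmcqg zng qbt csdsu gvec
Hunk 7: at line 3 remove [zng] add [sspm] -> 8 lines: zgq tflsz zck zmcqg sspm qbt csdsu gvec
Final line count: 8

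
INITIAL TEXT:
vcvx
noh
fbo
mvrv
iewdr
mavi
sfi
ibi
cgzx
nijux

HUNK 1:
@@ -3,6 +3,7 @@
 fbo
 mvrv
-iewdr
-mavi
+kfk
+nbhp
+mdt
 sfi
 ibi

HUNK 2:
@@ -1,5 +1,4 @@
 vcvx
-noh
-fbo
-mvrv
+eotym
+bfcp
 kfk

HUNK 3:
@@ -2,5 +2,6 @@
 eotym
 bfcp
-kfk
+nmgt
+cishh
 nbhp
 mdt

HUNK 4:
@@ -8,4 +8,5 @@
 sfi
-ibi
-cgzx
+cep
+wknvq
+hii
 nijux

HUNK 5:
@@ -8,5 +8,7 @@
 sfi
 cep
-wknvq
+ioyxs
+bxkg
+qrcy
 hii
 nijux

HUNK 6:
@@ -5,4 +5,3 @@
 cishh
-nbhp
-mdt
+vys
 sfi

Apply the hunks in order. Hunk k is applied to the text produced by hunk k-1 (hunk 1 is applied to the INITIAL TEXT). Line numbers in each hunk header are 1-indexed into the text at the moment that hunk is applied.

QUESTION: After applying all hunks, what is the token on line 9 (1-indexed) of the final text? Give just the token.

Answer: ioyxs

Derivation:
Hunk 1: at line 3 remove [iewdr,mavi] add [kfk,nbhp,mdt] -> 11 lines: vcvx noh fbo mvrv kfk nbhp mdt sfi ibi cgzx nijux
Hunk 2: at line 1 remove [noh,fbo,mvrv] add [eotym,bfcp] -> 10 lines: vcvx eotym bfcp kfk nbhp mdt sfi ibi cgzx nijux
Hunk 3: at line 2 remove [kfk] add [nmgt,cishh] -> 11 lines: vcvx eotym bfcp nmgt cishh nbhp mdt sfi ibi cgzx nijux
Hunk 4: at line 8 remove [ibi,cgzx] add [cep,wknvq,hii] -> 12 lines: vcvx eotym bfcp nmgt cishh nbhp mdt sfi cep wknvq hii nijux
Hunk 5: at line 8 remove [wknvq] add [ioyxs,bxkg,qrcy] -> 14 lines: vcvx eotym bfcp nmgt cishh nbhp mdt sfi cep ioyxs bxkg qrcy hii nijux
Hunk 6: at line 5 remove [nbhp,mdt] add [vys] -> 13 lines: vcvx eotym bfcp nmgt cishh vys sfi cep ioyxs bxkg qrcy hii nijux
Final line 9: ioyxs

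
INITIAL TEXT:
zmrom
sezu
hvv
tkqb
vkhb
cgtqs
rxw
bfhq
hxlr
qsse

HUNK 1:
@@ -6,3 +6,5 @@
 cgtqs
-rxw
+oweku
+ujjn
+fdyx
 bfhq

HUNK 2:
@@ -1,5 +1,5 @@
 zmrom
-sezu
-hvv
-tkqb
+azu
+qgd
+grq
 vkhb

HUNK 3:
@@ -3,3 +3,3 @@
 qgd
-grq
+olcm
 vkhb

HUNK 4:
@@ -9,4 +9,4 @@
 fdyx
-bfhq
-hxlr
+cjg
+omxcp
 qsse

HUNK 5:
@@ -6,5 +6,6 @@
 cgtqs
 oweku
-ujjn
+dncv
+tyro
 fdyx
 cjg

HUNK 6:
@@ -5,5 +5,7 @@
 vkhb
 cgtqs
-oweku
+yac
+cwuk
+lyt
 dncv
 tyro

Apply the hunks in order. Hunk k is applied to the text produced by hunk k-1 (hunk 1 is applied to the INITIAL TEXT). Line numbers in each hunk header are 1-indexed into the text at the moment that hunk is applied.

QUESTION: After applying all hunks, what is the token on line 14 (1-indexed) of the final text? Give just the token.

Answer: omxcp

Derivation:
Hunk 1: at line 6 remove [rxw] add [oweku,ujjn,fdyx] -> 12 lines: zmrom sezu hvv tkqb vkhb cgtqs oweku ujjn fdyx bfhq hxlr qsse
Hunk 2: at line 1 remove [sezu,hvv,tkqb] add [azu,qgd,grq] -> 12 lines: zmrom azu qgd grq vkhb cgtqs oweku ujjn fdyx bfhq hxlr qsse
Hunk 3: at line 3 remove [grq] add [olcm] -> 12 lines: zmrom azu qgd olcm vkhb cgtqs oweku ujjn fdyx bfhq hxlr qsse
Hunk 4: at line 9 remove [bfhq,hxlr] add [cjg,omxcp] -> 12 lines: zmrom azu qgd olcm vkhb cgtqs oweku ujjn fdyx cjg omxcp qsse
Hunk 5: at line 6 remove [ujjn] add [dncv,tyro] -> 13 lines: zmrom azu qgd olcm vkhb cgtqs oweku dncv tyro fdyx cjg omxcp qsse
Hunk 6: at line 5 remove [oweku] add [yac,cwuk,lyt] -> 15 lines: zmrom azu qgd olcm vkhb cgtqs yac cwuk lyt dncv tyro fdyx cjg omxcp qsse
Final line 14: omxcp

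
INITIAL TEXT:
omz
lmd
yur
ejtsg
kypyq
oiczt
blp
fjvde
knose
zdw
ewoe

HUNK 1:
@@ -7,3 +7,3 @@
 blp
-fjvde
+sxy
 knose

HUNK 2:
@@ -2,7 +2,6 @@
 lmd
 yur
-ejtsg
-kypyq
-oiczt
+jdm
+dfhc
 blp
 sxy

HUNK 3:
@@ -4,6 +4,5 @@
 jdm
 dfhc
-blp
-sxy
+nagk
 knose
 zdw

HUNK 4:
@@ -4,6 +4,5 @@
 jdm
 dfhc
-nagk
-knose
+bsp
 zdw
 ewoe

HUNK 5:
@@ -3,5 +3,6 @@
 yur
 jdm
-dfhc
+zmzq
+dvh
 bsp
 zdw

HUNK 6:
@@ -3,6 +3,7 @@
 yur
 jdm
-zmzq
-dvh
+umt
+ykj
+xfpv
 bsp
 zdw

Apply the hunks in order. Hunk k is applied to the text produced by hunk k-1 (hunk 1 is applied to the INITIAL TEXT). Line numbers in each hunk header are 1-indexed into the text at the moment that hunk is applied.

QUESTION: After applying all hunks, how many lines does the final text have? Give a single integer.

Answer: 10

Derivation:
Hunk 1: at line 7 remove [fjvde] add [sxy] -> 11 lines: omz lmd yur ejtsg kypyq oiczt blp sxy knose zdw ewoe
Hunk 2: at line 2 remove [ejtsg,kypyq,oiczt] add [jdm,dfhc] -> 10 lines: omz lmd yur jdm dfhc blp sxy knose zdw ewoe
Hunk 3: at line 4 remove [blp,sxy] add [nagk] -> 9 lines: omz lmd yur jdm dfhc nagk knose zdw ewoe
Hunk 4: at line 4 remove [nagk,knose] add [bsp] -> 8 lines: omz lmd yur jdm dfhc bsp zdw ewoe
Hunk 5: at line 3 remove [dfhc] add [zmzq,dvh] -> 9 lines: omz lmd yur jdm zmzq dvh bsp zdw ewoe
Hunk 6: at line 3 remove [zmzq,dvh] add [umt,ykj,xfpv] -> 10 lines: omz lmd yur jdm umt ykj xfpv bsp zdw ewoe
Final line count: 10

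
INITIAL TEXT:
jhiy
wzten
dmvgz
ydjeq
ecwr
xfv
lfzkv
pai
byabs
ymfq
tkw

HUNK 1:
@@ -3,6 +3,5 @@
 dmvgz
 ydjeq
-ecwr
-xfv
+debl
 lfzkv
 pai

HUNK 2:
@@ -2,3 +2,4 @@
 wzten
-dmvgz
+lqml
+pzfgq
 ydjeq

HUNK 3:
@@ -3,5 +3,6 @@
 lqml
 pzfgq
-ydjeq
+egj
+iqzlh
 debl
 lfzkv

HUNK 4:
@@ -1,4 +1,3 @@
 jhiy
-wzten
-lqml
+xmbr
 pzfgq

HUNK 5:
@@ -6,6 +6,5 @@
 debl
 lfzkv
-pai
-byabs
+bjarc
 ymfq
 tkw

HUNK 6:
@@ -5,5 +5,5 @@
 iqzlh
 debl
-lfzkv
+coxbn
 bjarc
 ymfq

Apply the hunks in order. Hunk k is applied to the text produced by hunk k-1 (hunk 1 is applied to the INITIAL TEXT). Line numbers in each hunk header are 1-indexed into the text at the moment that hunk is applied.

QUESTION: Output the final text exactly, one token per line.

Answer: jhiy
xmbr
pzfgq
egj
iqzlh
debl
coxbn
bjarc
ymfq
tkw

Derivation:
Hunk 1: at line 3 remove [ecwr,xfv] add [debl] -> 10 lines: jhiy wzten dmvgz ydjeq debl lfzkv pai byabs ymfq tkw
Hunk 2: at line 2 remove [dmvgz] add [lqml,pzfgq] -> 11 lines: jhiy wzten lqml pzfgq ydjeq debl lfzkv pai byabs ymfq tkw
Hunk 3: at line 3 remove [ydjeq] add [egj,iqzlh] -> 12 lines: jhiy wzten lqml pzfgq egj iqzlh debl lfzkv pai byabs ymfq tkw
Hunk 4: at line 1 remove [wzten,lqml] add [xmbr] -> 11 lines: jhiy xmbr pzfgq egj iqzlh debl lfzkv pai byabs ymfq tkw
Hunk 5: at line 6 remove [pai,byabs] add [bjarc] -> 10 lines: jhiy xmbr pzfgq egj iqzlh debl lfzkv bjarc ymfq tkw
Hunk 6: at line 5 remove [lfzkv] add [coxbn] -> 10 lines: jhiy xmbr pzfgq egj iqzlh debl coxbn bjarc ymfq tkw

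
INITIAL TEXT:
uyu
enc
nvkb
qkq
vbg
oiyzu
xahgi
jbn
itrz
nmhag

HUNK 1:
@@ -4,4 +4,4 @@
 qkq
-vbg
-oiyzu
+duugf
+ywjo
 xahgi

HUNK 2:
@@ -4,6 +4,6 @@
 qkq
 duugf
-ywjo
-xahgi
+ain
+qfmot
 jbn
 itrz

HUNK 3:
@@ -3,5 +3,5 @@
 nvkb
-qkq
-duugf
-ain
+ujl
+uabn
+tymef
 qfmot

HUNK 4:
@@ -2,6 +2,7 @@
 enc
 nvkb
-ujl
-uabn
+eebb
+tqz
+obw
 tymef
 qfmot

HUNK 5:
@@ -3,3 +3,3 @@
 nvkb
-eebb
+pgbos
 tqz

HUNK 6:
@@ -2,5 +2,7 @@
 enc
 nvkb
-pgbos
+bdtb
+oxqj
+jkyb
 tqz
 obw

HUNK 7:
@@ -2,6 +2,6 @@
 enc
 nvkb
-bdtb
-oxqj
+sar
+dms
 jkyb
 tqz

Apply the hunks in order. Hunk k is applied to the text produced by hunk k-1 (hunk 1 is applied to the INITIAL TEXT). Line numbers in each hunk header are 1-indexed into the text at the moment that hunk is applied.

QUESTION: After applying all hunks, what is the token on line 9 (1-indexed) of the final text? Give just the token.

Hunk 1: at line 4 remove [vbg,oiyzu] add [duugf,ywjo] -> 10 lines: uyu enc nvkb qkq duugf ywjo xahgi jbn itrz nmhag
Hunk 2: at line 4 remove [ywjo,xahgi] add [ain,qfmot] -> 10 lines: uyu enc nvkb qkq duugf ain qfmot jbn itrz nmhag
Hunk 3: at line 3 remove [qkq,duugf,ain] add [ujl,uabn,tymef] -> 10 lines: uyu enc nvkb ujl uabn tymef qfmot jbn itrz nmhag
Hunk 4: at line 2 remove [ujl,uabn] add [eebb,tqz,obw] -> 11 lines: uyu enc nvkb eebb tqz obw tymef qfmot jbn itrz nmhag
Hunk 5: at line 3 remove [eebb] add [pgbos] -> 11 lines: uyu enc nvkb pgbos tqz obw tymef qfmot jbn itrz nmhag
Hunk 6: at line 2 remove [pgbos] add [bdtb,oxqj,jkyb] -> 13 lines: uyu enc nvkb bdtb oxqj jkyb tqz obw tymef qfmot jbn itrz nmhag
Hunk 7: at line 2 remove [bdtb,oxqj] add [sar,dms] -> 13 lines: uyu enc nvkb sar dms jkyb tqz obw tymef qfmot jbn itrz nmhag
Final line 9: tymef

Answer: tymef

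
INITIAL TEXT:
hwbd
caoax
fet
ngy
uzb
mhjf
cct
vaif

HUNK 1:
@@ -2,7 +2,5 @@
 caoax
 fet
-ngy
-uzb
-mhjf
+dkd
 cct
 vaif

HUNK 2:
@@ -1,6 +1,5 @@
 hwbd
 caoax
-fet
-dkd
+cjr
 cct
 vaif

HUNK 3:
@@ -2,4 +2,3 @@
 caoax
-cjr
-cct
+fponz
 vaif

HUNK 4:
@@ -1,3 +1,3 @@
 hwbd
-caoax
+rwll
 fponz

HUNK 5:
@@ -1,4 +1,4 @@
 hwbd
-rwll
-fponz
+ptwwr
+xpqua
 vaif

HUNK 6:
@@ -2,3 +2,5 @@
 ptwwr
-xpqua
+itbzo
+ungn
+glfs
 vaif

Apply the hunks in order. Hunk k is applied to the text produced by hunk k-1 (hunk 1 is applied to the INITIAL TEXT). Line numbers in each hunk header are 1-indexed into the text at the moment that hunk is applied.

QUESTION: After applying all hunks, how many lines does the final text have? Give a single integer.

Answer: 6

Derivation:
Hunk 1: at line 2 remove [ngy,uzb,mhjf] add [dkd] -> 6 lines: hwbd caoax fet dkd cct vaif
Hunk 2: at line 1 remove [fet,dkd] add [cjr] -> 5 lines: hwbd caoax cjr cct vaif
Hunk 3: at line 2 remove [cjr,cct] add [fponz] -> 4 lines: hwbd caoax fponz vaif
Hunk 4: at line 1 remove [caoax] add [rwll] -> 4 lines: hwbd rwll fponz vaif
Hunk 5: at line 1 remove [rwll,fponz] add [ptwwr,xpqua] -> 4 lines: hwbd ptwwr xpqua vaif
Hunk 6: at line 2 remove [xpqua] add [itbzo,ungn,glfs] -> 6 lines: hwbd ptwwr itbzo ungn glfs vaif
Final line count: 6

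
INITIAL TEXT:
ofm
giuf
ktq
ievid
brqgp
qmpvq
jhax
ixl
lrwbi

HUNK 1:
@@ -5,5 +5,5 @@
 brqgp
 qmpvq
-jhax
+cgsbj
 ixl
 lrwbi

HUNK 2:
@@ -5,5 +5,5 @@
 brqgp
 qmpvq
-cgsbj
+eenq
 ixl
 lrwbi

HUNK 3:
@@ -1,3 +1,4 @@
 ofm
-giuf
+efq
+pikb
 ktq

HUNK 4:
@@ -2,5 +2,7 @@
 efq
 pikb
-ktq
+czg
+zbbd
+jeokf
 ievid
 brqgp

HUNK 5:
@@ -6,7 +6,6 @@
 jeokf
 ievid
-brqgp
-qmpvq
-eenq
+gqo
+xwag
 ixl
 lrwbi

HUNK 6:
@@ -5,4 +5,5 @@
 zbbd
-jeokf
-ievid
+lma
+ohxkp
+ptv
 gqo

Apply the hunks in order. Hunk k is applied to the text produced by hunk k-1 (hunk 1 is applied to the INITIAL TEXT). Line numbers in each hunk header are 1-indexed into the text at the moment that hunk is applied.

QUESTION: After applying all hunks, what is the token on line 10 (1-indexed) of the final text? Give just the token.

Hunk 1: at line 5 remove [jhax] add [cgsbj] -> 9 lines: ofm giuf ktq ievid brqgp qmpvq cgsbj ixl lrwbi
Hunk 2: at line 5 remove [cgsbj] add [eenq] -> 9 lines: ofm giuf ktq ievid brqgp qmpvq eenq ixl lrwbi
Hunk 3: at line 1 remove [giuf] add [efq,pikb] -> 10 lines: ofm efq pikb ktq ievid brqgp qmpvq eenq ixl lrwbi
Hunk 4: at line 2 remove [ktq] add [czg,zbbd,jeokf] -> 12 lines: ofm efq pikb czg zbbd jeokf ievid brqgp qmpvq eenq ixl lrwbi
Hunk 5: at line 6 remove [brqgp,qmpvq,eenq] add [gqo,xwag] -> 11 lines: ofm efq pikb czg zbbd jeokf ievid gqo xwag ixl lrwbi
Hunk 6: at line 5 remove [jeokf,ievid] add [lma,ohxkp,ptv] -> 12 lines: ofm efq pikb czg zbbd lma ohxkp ptv gqo xwag ixl lrwbi
Final line 10: xwag

Answer: xwag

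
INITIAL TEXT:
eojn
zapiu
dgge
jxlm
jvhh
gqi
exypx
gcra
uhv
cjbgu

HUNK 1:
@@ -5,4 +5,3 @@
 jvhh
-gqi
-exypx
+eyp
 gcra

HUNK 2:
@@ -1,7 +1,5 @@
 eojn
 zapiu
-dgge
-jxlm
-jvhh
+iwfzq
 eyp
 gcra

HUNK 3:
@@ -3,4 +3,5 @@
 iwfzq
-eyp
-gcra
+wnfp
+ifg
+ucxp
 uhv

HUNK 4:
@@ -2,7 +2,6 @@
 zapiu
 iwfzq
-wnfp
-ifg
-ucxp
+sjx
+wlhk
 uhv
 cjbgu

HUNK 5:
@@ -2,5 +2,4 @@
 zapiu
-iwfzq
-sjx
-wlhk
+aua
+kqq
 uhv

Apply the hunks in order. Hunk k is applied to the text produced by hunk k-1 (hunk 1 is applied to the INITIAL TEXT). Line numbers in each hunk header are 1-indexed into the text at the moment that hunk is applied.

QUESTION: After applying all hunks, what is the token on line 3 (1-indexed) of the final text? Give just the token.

Hunk 1: at line 5 remove [gqi,exypx] add [eyp] -> 9 lines: eojn zapiu dgge jxlm jvhh eyp gcra uhv cjbgu
Hunk 2: at line 1 remove [dgge,jxlm,jvhh] add [iwfzq] -> 7 lines: eojn zapiu iwfzq eyp gcra uhv cjbgu
Hunk 3: at line 3 remove [eyp,gcra] add [wnfp,ifg,ucxp] -> 8 lines: eojn zapiu iwfzq wnfp ifg ucxp uhv cjbgu
Hunk 4: at line 2 remove [wnfp,ifg,ucxp] add [sjx,wlhk] -> 7 lines: eojn zapiu iwfzq sjx wlhk uhv cjbgu
Hunk 5: at line 2 remove [iwfzq,sjx,wlhk] add [aua,kqq] -> 6 lines: eojn zapiu aua kqq uhv cjbgu
Final line 3: aua

Answer: aua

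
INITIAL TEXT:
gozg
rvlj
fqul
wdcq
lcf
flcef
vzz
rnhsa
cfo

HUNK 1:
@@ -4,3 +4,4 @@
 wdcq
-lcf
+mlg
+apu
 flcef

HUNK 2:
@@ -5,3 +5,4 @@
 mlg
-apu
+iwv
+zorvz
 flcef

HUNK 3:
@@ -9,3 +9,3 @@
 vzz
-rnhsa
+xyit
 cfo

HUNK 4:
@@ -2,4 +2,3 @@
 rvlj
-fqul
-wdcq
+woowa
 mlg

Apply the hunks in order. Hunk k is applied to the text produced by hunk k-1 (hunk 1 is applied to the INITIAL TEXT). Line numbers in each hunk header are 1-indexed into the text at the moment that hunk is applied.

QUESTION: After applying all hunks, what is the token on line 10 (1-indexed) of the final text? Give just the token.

Hunk 1: at line 4 remove [lcf] add [mlg,apu] -> 10 lines: gozg rvlj fqul wdcq mlg apu flcef vzz rnhsa cfo
Hunk 2: at line 5 remove [apu] add [iwv,zorvz] -> 11 lines: gozg rvlj fqul wdcq mlg iwv zorvz flcef vzz rnhsa cfo
Hunk 3: at line 9 remove [rnhsa] add [xyit] -> 11 lines: gozg rvlj fqul wdcq mlg iwv zorvz flcef vzz xyit cfo
Hunk 4: at line 2 remove [fqul,wdcq] add [woowa] -> 10 lines: gozg rvlj woowa mlg iwv zorvz flcef vzz xyit cfo
Final line 10: cfo

Answer: cfo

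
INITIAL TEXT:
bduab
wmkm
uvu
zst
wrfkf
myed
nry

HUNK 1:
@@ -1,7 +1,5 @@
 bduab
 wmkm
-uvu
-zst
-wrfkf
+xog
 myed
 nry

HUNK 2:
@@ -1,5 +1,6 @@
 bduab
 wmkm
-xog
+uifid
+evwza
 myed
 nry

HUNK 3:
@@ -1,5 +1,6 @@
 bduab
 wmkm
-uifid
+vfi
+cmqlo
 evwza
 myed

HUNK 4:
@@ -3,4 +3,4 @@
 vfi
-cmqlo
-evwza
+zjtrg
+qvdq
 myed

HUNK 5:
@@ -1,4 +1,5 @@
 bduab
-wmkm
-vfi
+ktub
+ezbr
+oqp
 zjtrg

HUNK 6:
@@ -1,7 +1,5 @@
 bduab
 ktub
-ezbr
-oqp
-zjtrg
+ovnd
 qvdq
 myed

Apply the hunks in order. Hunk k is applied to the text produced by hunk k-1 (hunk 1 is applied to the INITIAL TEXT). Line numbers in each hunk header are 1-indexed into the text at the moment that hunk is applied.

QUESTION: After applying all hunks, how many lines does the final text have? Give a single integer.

Answer: 6

Derivation:
Hunk 1: at line 1 remove [uvu,zst,wrfkf] add [xog] -> 5 lines: bduab wmkm xog myed nry
Hunk 2: at line 1 remove [xog] add [uifid,evwza] -> 6 lines: bduab wmkm uifid evwza myed nry
Hunk 3: at line 1 remove [uifid] add [vfi,cmqlo] -> 7 lines: bduab wmkm vfi cmqlo evwza myed nry
Hunk 4: at line 3 remove [cmqlo,evwza] add [zjtrg,qvdq] -> 7 lines: bduab wmkm vfi zjtrg qvdq myed nry
Hunk 5: at line 1 remove [wmkm,vfi] add [ktub,ezbr,oqp] -> 8 lines: bduab ktub ezbr oqp zjtrg qvdq myed nry
Hunk 6: at line 1 remove [ezbr,oqp,zjtrg] add [ovnd] -> 6 lines: bduab ktub ovnd qvdq myed nry
Final line count: 6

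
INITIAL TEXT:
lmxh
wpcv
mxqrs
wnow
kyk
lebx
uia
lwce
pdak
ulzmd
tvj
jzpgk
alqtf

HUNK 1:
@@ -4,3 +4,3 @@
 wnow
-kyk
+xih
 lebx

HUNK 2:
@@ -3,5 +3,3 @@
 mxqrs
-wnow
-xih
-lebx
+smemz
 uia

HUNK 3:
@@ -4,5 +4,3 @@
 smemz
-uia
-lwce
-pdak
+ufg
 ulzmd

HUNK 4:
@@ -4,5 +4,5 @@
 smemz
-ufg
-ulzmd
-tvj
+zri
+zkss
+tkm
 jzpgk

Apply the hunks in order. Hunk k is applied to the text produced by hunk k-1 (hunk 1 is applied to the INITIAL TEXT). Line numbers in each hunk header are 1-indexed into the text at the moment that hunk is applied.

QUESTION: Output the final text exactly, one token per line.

Hunk 1: at line 4 remove [kyk] add [xih] -> 13 lines: lmxh wpcv mxqrs wnow xih lebx uia lwce pdak ulzmd tvj jzpgk alqtf
Hunk 2: at line 3 remove [wnow,xih,lebx] add [smemz] -> 11 lines: lmxh wpcv mxqrs smemz uia lwce pdak ulzmd tvj jzpgk alqtf
Hunk 3: at line 4 remove [uia,lwce,pdak] add [ufg] -> 9 lines: lmxh wpcv mxqrs smemz ufg ulzmd tvj jzpgk alqtf
Hunk 4: at line 4 remove [ufg,ulzmd,tvj] add [zri,zkss,tkm] -> 9 lines: lmxh wpcv mxqrs smemz zri zkss tkm jzpgk alqtf

Answer: lmxh
wpcv
mxqrs
smemz
zri
zkss
tkm
jzpgk
alqtf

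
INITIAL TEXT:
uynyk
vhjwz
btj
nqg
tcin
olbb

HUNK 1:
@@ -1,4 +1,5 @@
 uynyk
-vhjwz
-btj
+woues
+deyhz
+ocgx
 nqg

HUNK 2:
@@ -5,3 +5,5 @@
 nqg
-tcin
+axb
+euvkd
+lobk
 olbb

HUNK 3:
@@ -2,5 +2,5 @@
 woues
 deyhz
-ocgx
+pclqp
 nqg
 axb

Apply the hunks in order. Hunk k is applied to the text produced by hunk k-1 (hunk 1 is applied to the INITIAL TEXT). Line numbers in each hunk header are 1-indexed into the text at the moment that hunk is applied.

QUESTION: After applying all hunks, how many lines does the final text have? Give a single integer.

Hunk 1: at line 1 remove [vhjwz,btj] add [woues,deyhz,ocgx] -> 7 lines: uynyk woues deyhz ocgx nqg tcin olbb
Hunk 2: at line 5 remove [tcin] add [axb,euvkd,lobk] -> 9 lines: uynyk woues deyhz ocgx nqg axb euvkd lobk olbb
Hunk 3: at line 2 remove [ocgx] add [pclqp] -> 9 lines: uynyk woues deyhz pclqp nqg axb euvkd lobk olbb
Final line count: 9

Answer: 9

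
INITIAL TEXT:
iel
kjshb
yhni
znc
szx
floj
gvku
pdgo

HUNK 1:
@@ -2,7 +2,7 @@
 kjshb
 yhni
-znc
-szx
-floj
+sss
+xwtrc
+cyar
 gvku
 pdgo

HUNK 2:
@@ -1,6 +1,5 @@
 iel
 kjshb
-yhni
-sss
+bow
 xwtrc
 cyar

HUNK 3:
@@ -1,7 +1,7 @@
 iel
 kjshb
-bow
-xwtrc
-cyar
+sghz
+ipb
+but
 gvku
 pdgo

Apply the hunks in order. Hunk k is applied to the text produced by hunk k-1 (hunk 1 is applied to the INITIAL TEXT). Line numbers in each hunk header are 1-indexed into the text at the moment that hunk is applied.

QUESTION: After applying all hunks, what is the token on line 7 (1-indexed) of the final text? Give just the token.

Answer: pdgo

Derivation:
Hunk 1: at line 2 remove [znc,szx,floj] add [sss,xwtrc,cyar] -> 8 lines: iel kjshb yhni sss xwtrc cyar gvku pdgo
Hunk 2: at line 1 remove [yhni,sss] add [bow] -> 7 lines: iel kjshb bow xwtrc cyar gvku pdgo
Hunk 3: at line 1 remove [bow,xwtrc,cyar] add [sghz,ipb,but] -> 7 lines: iel kjshb sghz ipb but gvku pdgo
Final line 7: pdgo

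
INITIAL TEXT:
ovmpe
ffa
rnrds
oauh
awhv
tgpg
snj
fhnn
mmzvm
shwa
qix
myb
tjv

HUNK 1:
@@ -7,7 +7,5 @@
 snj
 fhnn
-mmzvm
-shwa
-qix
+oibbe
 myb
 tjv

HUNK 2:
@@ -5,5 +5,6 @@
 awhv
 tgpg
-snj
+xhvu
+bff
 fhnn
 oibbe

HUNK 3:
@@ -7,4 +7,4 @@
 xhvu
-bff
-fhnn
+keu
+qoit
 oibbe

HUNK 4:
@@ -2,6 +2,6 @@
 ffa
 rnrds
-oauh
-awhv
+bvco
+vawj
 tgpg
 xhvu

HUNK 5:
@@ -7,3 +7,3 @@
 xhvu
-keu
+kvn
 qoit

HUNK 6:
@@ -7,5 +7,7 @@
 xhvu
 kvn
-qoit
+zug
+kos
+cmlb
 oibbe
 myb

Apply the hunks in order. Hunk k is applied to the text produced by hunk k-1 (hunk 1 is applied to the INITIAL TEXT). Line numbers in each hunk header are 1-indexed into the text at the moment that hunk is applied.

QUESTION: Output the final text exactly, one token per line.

Answer: ovmpe
ffa
rnrds
bvco
vawj
tgpg
xhvu
kvn
zug
kos
cmlb
oibbe
myb
tjv

Derivation:
Hunk 1: at line 7 remove [mmzvm,shwa,qix] add [oibbe] -> 11 lines: ovmpe ffa rnrds oauh awhv tgpg snj fhnn oibbe myb tjv
Hunk 2: at line 5 remove [snj] add [xhvu,bff] -> 12 lines: ovmpe ffa rnrds oauh awhv tgpg xhvu bff fhnn oibbe myb tjv
Hunk 3: at line 7 remove [bff,fhnn] add [keu,qoit] -> 12 lines: ovmpe ffa rnrds oauh awhv tgpg xhvu keu qoit oibbe myb tjv
Hunk 4: at line 2 remove [oauh,awhv] add [bvco,vawj] -> 12 lines: ovmpe ffa rnrds bvco vawj tgpg xhvu keu qoit oibbe myb tjv
Hunk 5: at line 7 remove [keu] add [kvn] -> 12 lines: ovmpe ffa rnrds bvco vawj tgpg xhvu kvn qoit oibbe myb tjv
Hunk 6: at line 7 remove [qoit] add [zug,kos,cmlb] -> 14 lines: ovmpe ffa rnrds bvco vawj tgpg xhvu kvn zug kos cmlb oibbe myb tjv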